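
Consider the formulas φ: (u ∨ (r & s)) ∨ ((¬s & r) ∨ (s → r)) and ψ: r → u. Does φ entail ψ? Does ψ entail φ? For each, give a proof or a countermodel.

(→) This fails. Under r = T, s = F, u = F, the left side is true but the right side is false.

(←) This fails. Under r = F, s = T, u = F, the left side is false but the right side is true.

Both directions fail.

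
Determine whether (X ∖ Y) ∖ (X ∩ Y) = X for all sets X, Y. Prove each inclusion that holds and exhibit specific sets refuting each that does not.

(⊆) Let x ∈ (X ∖ Y) ∖ (X ∩ Y). Then x ∈ X and x ∉ Y, from which x ∈ X.

(⊇) This inclusion fails. Take X = {1}, Y = {1}; then 1 ∈ X but 1 ∉ (X ∖ Y) ∖ (X ∩ Y).

(⊆) holds; (⊇) fails.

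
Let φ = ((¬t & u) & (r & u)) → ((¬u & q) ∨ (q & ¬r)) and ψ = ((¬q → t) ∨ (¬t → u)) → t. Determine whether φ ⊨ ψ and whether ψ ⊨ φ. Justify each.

Not equivalent: only (⇐) holds.

[⇒] This fails. Under q = T, t = F, u = F, r = F, the left side is true but the right side is false.

[⇐] Assume the antecedent. If t is true, the consequent reduces to true regardless of the other variables. If t is false, the antecedent forces (q = F, t = F, u = F, r = F) or (q = F, t = F, u = F, r = T), and the consequent holds there. Either way the consequent holds.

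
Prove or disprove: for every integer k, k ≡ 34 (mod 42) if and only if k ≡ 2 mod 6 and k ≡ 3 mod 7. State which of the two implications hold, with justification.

(⇒) fails and (⇐) fails.

(⇒) This fails: k = 34 gives 34 ≡ 34 (mod 42) but 34 ≡ 4 (mod 6), so the conjunction on the right does not hold.

(⇐) This fails: k = 38 satisfies both congruences on the right (38 ≡ 2 mod 6 and 38 ≡ 3 mod 7) yet 38 ≡ 38 (mod 42), not 34.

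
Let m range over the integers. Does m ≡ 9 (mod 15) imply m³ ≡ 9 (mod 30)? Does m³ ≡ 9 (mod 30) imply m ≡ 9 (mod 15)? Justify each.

Not equivalent: only (⇐) holds.

[⇒] This fails: take m = 24. Then 24 ≡ 9 (mod 15), but 24³ = 13824 ≡ 24 (mod 30), not 9.

[⇐] Conversely, the residues r modulo 30 with r³ ≡ 9 (mod 30) are exactly {9}, and each is ≡ 9 (mod 15).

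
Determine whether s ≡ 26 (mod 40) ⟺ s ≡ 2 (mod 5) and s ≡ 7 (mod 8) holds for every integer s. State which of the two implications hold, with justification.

Neither direction holds.

Forward direction. This fails: s = 26 gives 26 ≡ 26 (mod 40) but 26 ≡ 1 (mod 5), so the conjunction on the right does not hold.

Converse. This fails: s = 7 satisfies both congruences on the right (7 ≡ 2 mod 5 and 7 ≡ 7 mod 8) yet 7 ≡ 7 (mod 40), not 26.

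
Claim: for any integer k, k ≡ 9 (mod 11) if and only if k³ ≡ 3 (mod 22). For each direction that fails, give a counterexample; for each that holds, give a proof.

[⇒] This fails: take k = 20. Then 20 ≡ 9 (mod 11), but 20³ = 8000 ≡ 14 (mod 22), not 3.

[⇐] Conversely, the residues r modulo 22 with r³ ≡ 3 (mod 22) are exactly {9}, and each is ≡ 9 (mod 11).

(⇒) fails; (⇐) holds.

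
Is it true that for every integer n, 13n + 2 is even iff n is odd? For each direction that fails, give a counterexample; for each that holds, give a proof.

Neither implication holds.

Forward direction. This fails: n = 0 gives 13n + 2 = 2, which is even, but 0 is even, not odd.

Converse. This also fails: n = 7 is odd, but 13n + 2 = 93 is odd, not even.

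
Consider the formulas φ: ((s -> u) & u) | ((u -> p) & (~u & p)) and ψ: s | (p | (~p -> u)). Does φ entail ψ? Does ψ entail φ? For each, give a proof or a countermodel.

(⟹) Assume the antecedent. If u is true, s | (p | (~p -> u)) reduces to true regardless of the other variables. If u is false, the antecedent forces (u = F, p = T, s = F) or (u = F, p = T, s = T), and s | (p | (~p -> u)) holds there. Either way s | (p | (~p -> u)) holds.

(⟸) This fails. Under u = F, p = F, s = T, the left side is false but the right side is true.

Only the forward direction holds.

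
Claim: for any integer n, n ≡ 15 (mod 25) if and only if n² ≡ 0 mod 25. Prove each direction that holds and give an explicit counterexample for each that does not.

(⟸) This fails: take n = 0. Then 0² = 0 ≡ 0 (mod 25), yet 0 ≡ 0 (mod 25), not 15.

(⟹) Suppose n ≡ 15 (mod 25). Write n = 25j + 15. Then (25j + 15)² = 625j² + 750j + 225 = 25(25j² + 30j + 9) + 0, so n² ≡ 0 (mod 25).

Only the forward implication holds.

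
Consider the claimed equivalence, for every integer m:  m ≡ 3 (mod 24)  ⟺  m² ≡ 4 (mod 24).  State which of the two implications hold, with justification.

(⇒) This fails: take m = 3. Then 3 ≡ 3 (mod 24), but 3² = 9 ≡ 9 (mod 24), not 4.

(⇐) This fails: take m = 2. Then 2² = 4 ≡ 4 (mod 24), yet 2 ≡ 2 (mod 24), not 3.

Neither implication holds.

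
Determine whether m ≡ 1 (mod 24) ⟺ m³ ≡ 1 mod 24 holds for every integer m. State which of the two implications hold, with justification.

(⟹) Suppose m ≡ 1 (mod 24). Write m = 24j + 1. Then (24j + 1)³ = 13824j³ + 1728j² + 72j + 1 = 24(576j³ + 72j² + 3j) + 1, so m³ ≡ 1 (mod 24).

(⟸) Conversely, suppose m³ ≡ 1 (mod 24). The only residue r in {0, …, 23} with r³ ≡ 1 (mod 24) is r = 1, so m ≡ 1 (mod 24).

Both implications hold.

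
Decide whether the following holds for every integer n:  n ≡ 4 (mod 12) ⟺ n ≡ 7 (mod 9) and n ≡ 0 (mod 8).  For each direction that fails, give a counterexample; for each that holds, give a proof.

(⟹) This fails: n = 64 gives 64 ≡ 4 (mod 12) but 64 ≡ 1 (mod 9), so the conjunction on the right does not hold.

(⟸) Conversely, if n ≡ 7 (mod 9) and n ≡ 0 (mod 8), then by the Chinese remainder theorem n ≡ 16 (mod 72). Since 16 ≡ 4 (mod 12) and 12 ∣ 72, we get n ≡ 4 (mod 12).

Not equivalent: only (⇐) holds.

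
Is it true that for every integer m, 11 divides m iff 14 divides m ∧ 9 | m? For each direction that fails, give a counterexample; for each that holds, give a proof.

(⇒) fails and (⇐) fails.

[⇒] This fails: take m = 11. Certainly 11 ∣ 11, but 14 ∤ 11.

[⇐] This fails: take m = 126. Both 14 ∣ 126 and 9 ∣ 126, yet 126 is not a multiple of 11 (since 126 = 11·11 + 5), so 11 ∤ 126.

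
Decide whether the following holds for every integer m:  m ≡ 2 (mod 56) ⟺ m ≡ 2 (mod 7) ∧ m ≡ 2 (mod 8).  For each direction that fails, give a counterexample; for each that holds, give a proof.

Both directions hold.

(⇒) Suppose m ≡ 2 (mod 56); write m = 56j + 2. Since 7 ∣ 56, reducing mod 7 gives m ≡ 2 (mod 7); since 8 ∣ 56, reducing mod 8 gives m ≡ 2 (mod 8).

(⇐) Conversely, if m ≡ 2 (mod 7) and m ≡ 2 (mod 8), then by the Chinese remainder theorem m ≡ 2 (mod 56). This is exactly m ≡ 2 (mod 56).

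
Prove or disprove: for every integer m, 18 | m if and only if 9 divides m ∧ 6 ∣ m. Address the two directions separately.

(⇒) If 18 ∣ m, write m = 18q. Since 18 = 2·9, m = 9·(2q), so 9 ∣ m; and since 18 = 3·6, m = 6·(3q), so 6 ∣ m.

(⇐) Suppose 9 ∣ m and 6 ∣ m. Any common multiple of 9 and 6 is a multiple of their lcm; here lcm(9, 6) = 9·6/gcd(9, 6) = 54/3 = 18, so 18 ∣ m.

Both implications hold.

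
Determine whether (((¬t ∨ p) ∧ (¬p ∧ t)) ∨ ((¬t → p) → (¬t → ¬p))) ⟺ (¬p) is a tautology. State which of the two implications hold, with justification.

(⇒) fails; (⇐) holds.

Forward direction. This fails. Under t = T, p = T, the left side is true but the right side is false.

Converse. Assume the antecedent. If t is true, the consequent reduces to true regardless of the other variables. If t is false, the antecedent forces (t = F, p = F), and the consequent holds there. Either way the consequent holds.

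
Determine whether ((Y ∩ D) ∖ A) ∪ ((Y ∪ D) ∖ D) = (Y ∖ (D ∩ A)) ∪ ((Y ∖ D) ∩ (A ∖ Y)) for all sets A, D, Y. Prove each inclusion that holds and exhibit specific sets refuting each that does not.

(⊆) Let x ∈ ((Y ∩ D) ∖ A) ∪ ((Y ∪ D) ∖ D). Then either x ∈ Y and x ∉ A, D; or x ∈ A ∩ Y and x ∉ D; or x ∈ D ∩ Y and x ∉ A. In each case x ∈ (Y ∖ (D ∩ A)) ∪ ((Y ∖ D) ∩ (A ∖ Y)), so ((Y ∩ D) ∖ A) ∪ ((Y ∪ D) ∖ D) ⊆ (Y ∖ (D ∩ A)) ∪ ((Y ∖ D) ∩ (A ∖ Y)).

(⊇) Let x ∈ (Y ∖ (D ∩ A)) ∪ ((Y ∖ D) ∩ (A ∖ Y)). Then either x ∈ Y and x ∉ A, D; or x ∈ A ∩ Y and x ∉ D; or x ∈ D ∩ Y and x ∉ A. In each case x ∈ ((Y ∩ D) ∖ A) ∪ ((Y ∪ D) ∖ D), so (Y ∖ (D ∩ A)) ∪ ((Y ∖ D) ∩ (A ∖ Y)) ⊆ ((Y ∩ D) ∖ A) ∪ ((Y ∪ D) ∖ D).

The two sets are equal.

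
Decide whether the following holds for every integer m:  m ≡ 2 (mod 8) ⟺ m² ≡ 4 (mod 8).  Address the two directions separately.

(⇒) holds; (⇐) fails.

(→) Suppose m ≡ 2 (mod 8). Write m = 8j + 2. Then (8j + 2)² = 64j² + 32j + 4 = 8(8j² + 4j) + 4, so m² ≡ 4 (mod 8).

(←) This fails: take m = 6. Then 6² = 36 ≡ 4 (mod 8), yet 6 ≡ 6 (mod 8), not 2.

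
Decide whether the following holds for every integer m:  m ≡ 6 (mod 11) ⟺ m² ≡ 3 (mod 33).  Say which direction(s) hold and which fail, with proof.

Neither implication holds.

Forward direction. This fails: take m = 17. Then 17 ≡ 6 (mod 11), but 17² = 289 ≡ 25 (mod 33), not 3.

Converse. This fails: take m = 27. Then 27² = 729 ≡ 3 (mod 33), yet 27 ≡ 5 (mod 11), not 6.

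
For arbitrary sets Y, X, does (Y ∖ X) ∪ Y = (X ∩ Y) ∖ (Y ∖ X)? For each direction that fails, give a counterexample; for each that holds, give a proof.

(⊆) fails; (⊇) holds.

Forward inclusion. This inclusion fails. Take Y = {1}, X = ∅; then 1 ∈ (Y ∖ X) ∪ Y but 1 ∉ (X ∩ Y) ∖ (Y ∖ X).

Reverse inclusion. Let x ∈ (X ∩ Y) ∖ (Y ∖ X). Then x ∈ Y ∩ X, from which x ∈ (Y ∖ X) ∪ Y.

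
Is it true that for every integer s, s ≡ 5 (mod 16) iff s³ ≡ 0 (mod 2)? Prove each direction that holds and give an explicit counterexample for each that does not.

Neither implication holds.

(⇒) This fails: take s = 5. Then 5 ≡ 5 (mod 16), but 5³ = 125 ≡ 1 (mod 2), not 0.

(⇐) This fails: take s = 0. Then 0³ = 0 ≡ 0 (mod 2), yet 0 ≡ 0 (mod 16), not 5.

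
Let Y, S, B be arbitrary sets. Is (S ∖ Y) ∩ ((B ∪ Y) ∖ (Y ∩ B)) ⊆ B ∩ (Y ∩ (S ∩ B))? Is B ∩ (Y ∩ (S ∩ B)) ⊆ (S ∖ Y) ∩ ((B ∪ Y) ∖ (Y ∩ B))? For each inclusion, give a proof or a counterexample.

(⊆) fails and (⊇) fails.

(⟹) This inclusion fails. Take Y = ∅, S = {1}, B = {1}; then 1 ∈ (S ∖ Y) ∩ ((B ∪ Y) ∖ (Y ∩ B)) but 1 ∉ B ∩ (Y ∩ (S ∩ B)).

(⟸) This inclusion fails. Take Y = {1}, S = {1}, B = {1}; then 1 ∈ B ∩ (Y ∩ (S ∩ B)) but 1 ∉ (S ∖ Y) ∩ ((B ∪ Y) ∖ (Y ∩ B)).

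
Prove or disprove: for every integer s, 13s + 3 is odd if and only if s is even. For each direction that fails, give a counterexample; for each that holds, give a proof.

Both directions hold; the statement is true.

(←) Suppose s is even; write s = 2j. Then 13s + 3 = 13·(2j) + 3 = 2·13j + 3, which is odd.

(→) Suppose 13s + 3 is odd. Since 13 is odd, 13s and s have the same parity, so 13s + 3 ≡ s + 3 (mod 2). As 3 is odd, 13s + 3 is odd exactly when s is even. Thus s is even.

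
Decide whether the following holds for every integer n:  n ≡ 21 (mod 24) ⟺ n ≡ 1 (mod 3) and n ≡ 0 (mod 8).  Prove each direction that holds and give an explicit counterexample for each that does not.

(⇒) This fails: n = 21 gives 21 ≡ 21 (mod 24) but 21 ≡ 0 (mod 3), so the conjunction on the right does not hold.

(⇐) This fails: n = 16 satisfies both congruences on the right (16 ≡ 1 mod 3 and 16 ≡ 0 mod 8) yet 16 ≡ 16 (mod 24), not 21.

(⇒) fails and (⇐) fails.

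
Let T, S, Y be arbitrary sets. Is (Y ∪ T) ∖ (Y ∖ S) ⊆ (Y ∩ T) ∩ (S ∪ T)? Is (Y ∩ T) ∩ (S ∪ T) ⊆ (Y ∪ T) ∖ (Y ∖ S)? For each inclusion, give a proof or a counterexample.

(⊆) This inclusion fails. Take T = {1}, S = ∅, Y = ∅; then 1 ∈ (Y ∪ T) ∖ (Y ∖ S) but 1 ∉ (Y ∩ T) ∩ (S ∪ T).

(⊇) This inclusion fails. Take T = {1}, S = ∅, Y = {1}; then 1 ∈ (Y ∩ T) ∩ (S ∪ T) but 1 ∉ (Y ∪ T) ∖ (Y ∖ S).

Neither inclusion holds.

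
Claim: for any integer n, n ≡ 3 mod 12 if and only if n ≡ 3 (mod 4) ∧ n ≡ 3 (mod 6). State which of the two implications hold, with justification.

[⇒] Suppose n ≡ 3 (mod 12); write n = 12j + 3. Since 4 ∣ 12, reducing mod 4 gives n ≡ 3 (mod 4); since 6 ∣ 12, reducing mod 6 gives n ≡ 3 (mod 6).

[⇐] Conversely, if n ≡ 3 (mod 4) and n ≡ 3 (mod 6), then by the Chinese remainder theorem n ≡ 3 (mod 12). This is exactly n ≡ 3 (mod 12).

Equivalent; both directions hold.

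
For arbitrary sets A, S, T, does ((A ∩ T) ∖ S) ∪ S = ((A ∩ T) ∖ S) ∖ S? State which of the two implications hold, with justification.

The sets are not equal: only the reverse inclusion holds.

Forward inclusion. This inclusion fails. Take A = ∅, S = {1}, T = ∅; then 1 ∈ ((A ∩ T) ∖ S) ∪ S but 1 ∉ ((A ∩ T) ∖ S) ∖ S.

Reverse inclusion. Let x ∈ ((A ∩ T) ∖ S) ∖ S. Then x ∈ A ∩ T and x ∉ S, from which x ∈ ((A ∩ T) ∖ S) ∪ S.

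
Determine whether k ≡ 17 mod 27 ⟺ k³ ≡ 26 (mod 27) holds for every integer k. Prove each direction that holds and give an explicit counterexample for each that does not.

Not equivalent: only (⇒) holds.

(←) This fails: take k = 8. Then 8³ = 512 ≡ 26 (mod 27), yet 8 ≡ 8 (mod 27), not 17.

(→) Suppose k ≡ 17 mod 27. Write k = 27j + 17. Then (27j + 17)³ = 19683j³ + 37179j² + 23409j + 4913 = 27(729j³ + 1377j² + 867j + 181) + 26, so k³ ≡ 26 (mod 27).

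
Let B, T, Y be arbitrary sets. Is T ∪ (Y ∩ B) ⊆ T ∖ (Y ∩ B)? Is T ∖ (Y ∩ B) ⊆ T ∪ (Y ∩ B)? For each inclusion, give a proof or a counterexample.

Only the reverse inclusion holds.

(⊆) This inclusion fails. Take B = {1}, T = ∅, Y = {1}; then 1 ∈ T ∪ (Y ∩ B) but 1 ∉ T ∖ (Y ∩ B).

(⊇) Let x ∈ T ∖ (Y ∩ B). Then either x ∈ T and x ∉ B, Y; or x ∈ B ∩ T and x ∉ Y; or x ∈ T ∩ Y and x ∉ B. In each case x ∈ T ∪ (Y ∩ B), so T ∖ (Y ∩ B) ⊆ T ∪ (Y ∩ B).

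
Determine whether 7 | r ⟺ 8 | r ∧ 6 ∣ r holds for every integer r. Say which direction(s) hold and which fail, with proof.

(⇒) fails and (⇐) fails.

Forward direction. This fails: take r = 7. Certainly 7 ∣ 7, but 8 ∤ 7.

Converse. This fails: take r = 24. Both 8 ∣ 24 and 6 ∣ 24, yet 24 is not a multiple of 7 (since 24 = 3·7 + 3), so 7 ∤ 24.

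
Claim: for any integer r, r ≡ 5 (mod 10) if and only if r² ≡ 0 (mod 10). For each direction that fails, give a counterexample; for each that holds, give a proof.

Neither implication holds.

[⇒] This fails: take r = 5. Then 5 ≡ 5 (mod 10), but 5² = 25 ≡ 5 (mod 10), not 0.

[⇐] This fails: take r = 0. Then 0² = 0 ≡ 0 (mod 10), yet 0 ≡ 0 (mod 10), not 5.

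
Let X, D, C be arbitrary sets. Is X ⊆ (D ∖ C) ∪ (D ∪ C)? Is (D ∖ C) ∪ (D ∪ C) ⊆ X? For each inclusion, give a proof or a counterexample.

Both inclusions fail.

Forward inclusion. This inclusion fails. Take X = {1}, D = ∅, C = ∅; then 1 ∈ X but 1 ∉ (D ∖ C) ∪ (D ∪ C).

Reverse inclusion. This inclusion fails. Take X = ∅, D = {1}, C = ∅; then 1 ∈ (D ∖ C) ∪ (D ∪ C) but 1 ∉ X.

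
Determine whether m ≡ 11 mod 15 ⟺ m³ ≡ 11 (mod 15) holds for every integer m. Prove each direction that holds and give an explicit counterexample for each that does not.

Both implications hold.

[⇐] Suppose m³ ≡ 11 (mod 15). The only residue r in {0, …, 14} with r³ ≡ 11 (mod 15) is r = 11, so m ≡ 11 (mod 15).

[⇒] Suppose m ≡ 11 mod 15. Write m = 15j + 11. Then (15j + 11)³ = 3375j³ + 7425j² + 5445j + 1331 = 15(225j³ + 495j² + 363j + 88) + 11, so m³ ≡ 11 (mod 15).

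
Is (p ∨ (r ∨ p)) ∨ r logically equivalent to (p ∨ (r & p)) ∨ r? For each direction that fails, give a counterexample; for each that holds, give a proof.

(⇒) Assume the antecedent. If p is true, (p ∨ (r & p)) ∨ r reduces to true regardless of the other variables. If p is false, the antecedent forces (p = F, r = T), and (p ∨ (r & p)) ∨ r holds there. Either way (p ∨ (r & p)) ∨ r holds.

(⇐) Assume the antecedent. If p is true, (p ∨ (r ∨ p)) ∨ r reduces to true regardless of the other variables. If p is false, the antecedent forces (p = F, r = T), and (p ∨ (r ∨ p)) ∨ r holds there. Either way (p ∨ (r ∨ p)) ∨ r holds.

Both directions hold.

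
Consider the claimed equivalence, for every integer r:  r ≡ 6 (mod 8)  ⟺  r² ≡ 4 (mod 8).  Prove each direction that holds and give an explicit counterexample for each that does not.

(→) Suppose r ≡ 6 (mod 8). Write r = 8j + 6. Then (8j + 6)² = 64j² + 96j + 36 = 8(8j² + 12j + 4) + 4, so r² ≡ 4 (mod 8).

(←) This fails: take r = 2. Then 2² = 4 ≡ 4 (mod 8), yet 2 ≡ 2 (mod 8), not 6.

Only the forward direction holds.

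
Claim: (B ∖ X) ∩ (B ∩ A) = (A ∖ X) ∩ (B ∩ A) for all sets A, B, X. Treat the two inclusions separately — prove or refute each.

Both inclusions hold.

Forward inclusion. Let x ∈ (B ∖ X) ∩ (B ∩ A). Then x ∈ A ∩ B and x ∉ X, from which x ∈ (A ∖ X) ∩ (B ∩ A).

Reverse inclusion. Let x ∈ (A ∖ X) ∩ (B ∩ A). Then x ∈ A ∩ B and x ∉ X, from which x ∈ (B ∖ X) ∩ (B ∩ A).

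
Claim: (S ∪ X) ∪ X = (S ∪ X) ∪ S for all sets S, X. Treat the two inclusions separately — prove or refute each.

The two sets are equal.

Forward inclusion. Let x ∈ (S ∪ X) ∪ X. Then either x ∈ S and x ∉ X; or x ∈ X and x ∉ S; or x ∈ S ∩ X. In each case x ∈ (S ∪ X) ∪ S, so (S ∪ X) ∪ X ⊆ (S ∪ X) ∪ S.

Reverse inclusion. Let x ∈ (S ∪ X) ∪ S. Then either x ∈ S and x ∉ X; or x ∈ X and x ∉ S; or x ∈ S ∩ X. In each case x ∈ (S ∪ X) ∪ X, so (S ∪ X) ∪ S ⊆ (S ∪ X) ∪ X.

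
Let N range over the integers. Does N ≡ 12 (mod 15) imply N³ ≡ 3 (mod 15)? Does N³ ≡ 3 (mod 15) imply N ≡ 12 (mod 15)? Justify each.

(⇒) Suppose N ≡ 12 (mod 15). Write N = 15j + 12. Then (15j + 12)³ = 3375j³ + 8100j² + 6480j + 1728 = 15(225j³ + 540j² + 432j + 115) + 3, so N³ ≡ 3 (mod 15).

(⇐) Conversely, suppose N³ ≡ 3 (mod 15). The only residue r in {0, …, 14} with r³ ≡ 3 (mod 15) is r = 12, so N ≡ 12 (mod 15).

Both directions hold.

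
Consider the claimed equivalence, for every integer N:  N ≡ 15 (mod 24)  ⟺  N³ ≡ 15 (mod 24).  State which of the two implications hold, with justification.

The biconditional holds.

Forward direction. Suppose N ≡ 15 (mod 24). Write N = 24j + 15. Then (24j + 15)³ = 13824j³ + 25920j² + 16200j + 3375 = 24(576j³ + 1080j² + 675j + 140) + 15, so N³ ≡ 15 (mod 24).

Converse. Suppose N³ ≡ 15 (mod 24). The only residue r in {0, …, 23} with r³ ≡ 15 (mod 24) is r = 15, so N ≡ 15 (mod 24).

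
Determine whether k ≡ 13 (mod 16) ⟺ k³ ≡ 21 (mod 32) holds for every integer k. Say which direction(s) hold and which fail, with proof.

Only the reverse direction holds.

(⟹) This fails: take k = 29. Then 29 ≡ 13 (mod 16), but 29³ = 24389 ≡ 5 (mod 32), not 21.

(⟸) Conversely, the residues r modulo 32 with r³ ≡ 21 (mod 32) are exactly {13}, and each is ≡ 13 (mod 16).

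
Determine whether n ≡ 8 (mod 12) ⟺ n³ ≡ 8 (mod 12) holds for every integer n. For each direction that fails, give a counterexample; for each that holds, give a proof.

[⇒] Suppose n ≡ 8 (mod 12). Write n = 12j + 8. Then (12j + 8)³ = 1728j³ + 3456j² + 2304j + 512 = 12(144j³ + 288j² + 192j + 42) + 8, so n³ ≡ 8 (mod 12).

[⇐] This fails: take n = 2. Then 2³ = 8 ≡ 8 (mod 12), yet 2 ≡ 2 (mod 12), not 8.

Only the forward implication holds.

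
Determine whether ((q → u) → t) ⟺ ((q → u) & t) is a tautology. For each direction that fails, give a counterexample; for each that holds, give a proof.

Only the converse holds.

(⟹) This fails. Under u = F, q = T, t = F, the left side is true but the right side is false.

(⟸) Assume the antecedent. If u is true, the antecedent forces (u = T, q = F, t = T) or (u = T, q = T, t = T), and (q → u) → t holds there. If u is false, the antecedent forces (u = F, q = F, t = T), and (q → u) → t holds there. Either way (q → u) → t holds.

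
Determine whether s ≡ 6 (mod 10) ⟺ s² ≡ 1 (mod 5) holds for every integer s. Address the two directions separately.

Only the forward direction holds.

Forward direction. Suppose s ≡ 6 (mod 10). Then s² ≡ 6² = 36 (mod 10), and since 5 ∣ 10, also s² ≡ 1 (mod 5).

Converse. This fails: take s = 1. Then 1² = 1 ≡ 1 (mod 5), yet 1 ≡ 1 (mod 10), not 6.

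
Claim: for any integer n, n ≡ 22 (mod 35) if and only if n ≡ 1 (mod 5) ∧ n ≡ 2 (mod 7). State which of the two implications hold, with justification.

(⇒) fails and (⇐) fails.

(→) This fails: n = 22 gives 22 ≡ 22 (mod 35) but 22 ≡ 2 (mod 5), so the conjunction on the right does not hold.

(←) This fails: n = 16 satisfies both congruences on the right (16 ≡ 1 mod 5 and 16 ≡ 2 mod 7) yet 16 ≡ 16 (mod 35), not 22.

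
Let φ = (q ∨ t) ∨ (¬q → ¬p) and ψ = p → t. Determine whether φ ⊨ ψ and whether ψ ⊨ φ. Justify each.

Converse. Assume the antecedent. If p is true, the antecedent forces (q = F, p = T, t = T) or (q = T, p = T, t = T), and (q ∨ t) ∨ (¬q → ¬p) holds there. If p is false, (q ∨ t) ∨ (¬q → ¬p) reduces to true regardless of the other variables. Either way (q ∨ t) ∨ (¬q → ¬p) holds.

Forward direction. This fails. Under q = T, p = T, t = F, the left side is true but the right side is false.

Only the reverse direction holds.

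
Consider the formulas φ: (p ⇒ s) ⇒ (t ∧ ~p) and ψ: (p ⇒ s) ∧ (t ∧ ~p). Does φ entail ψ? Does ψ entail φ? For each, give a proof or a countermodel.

Forward direction. This fails. Under t = F, s = F, p = T, the left side is true but the right side is false.

Converse. Assume the antecedent. If t is true, the antecedent forces (t = T, s = F, p = F) or (t = T, s = T, p = F), and (p ⇒ s) ⇒ (t ∧ ~p) holds there. If t is false, the antecedent cannot hold. Either way (p ⇒ s) ⇒ (t ∧ ~p) holds.

The forward direction fails; the converse holds.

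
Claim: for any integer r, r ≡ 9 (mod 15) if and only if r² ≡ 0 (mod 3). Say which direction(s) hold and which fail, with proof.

[⇐] This fails: take r = 0. Then 0² = 0 ≡ 0 (mod 3), yet 0 ≡ 0 (mod 15), not 9.

[⇒] Suppose r ≡ 9 (mod 15). Then r² ≡ 9² = 81 (mod 15), and since 3 ∣ 15, also r² ≡ 0 (mod 3).

The forward direction holds; the converse fails.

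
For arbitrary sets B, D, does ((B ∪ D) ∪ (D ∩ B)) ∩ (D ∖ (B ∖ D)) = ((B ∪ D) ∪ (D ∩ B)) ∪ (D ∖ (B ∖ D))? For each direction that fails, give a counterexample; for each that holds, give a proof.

Forward inclusion. Let x ∈ ((B ∪ D) ∪ (D ∩ B)) ∩ (D ∖ (B ∖ D)). Then either x ∈ D and x ∉ B; or x ∈ B ∩ D. In each case x ∈ ((B ∪ D) ∪ (D ∩ B)) ∪ (D ∖ (B ∖ D)), so ((B ∪ D) ∪ (D ∩ B)) ∩ (D ∖ (B ∖ D)) ⊆ ((B ∪ D) ∪ (D ∩ B)) ∪ (D ∖ (B ∖ D)).

Reverse inclusion. This inclusion fails. Take B = {1}, D = ∅; then 1 ∈ ((B ∪ D) ∪ (D ∩ B)) ∪ (D ∖ (B ∖ D)) but 1 ∉ ((B ∪ D) ∪ (D ∩ B)) ∩ (D ∖ (B ∖ D)).

(⊆) holds; (⊇) fails.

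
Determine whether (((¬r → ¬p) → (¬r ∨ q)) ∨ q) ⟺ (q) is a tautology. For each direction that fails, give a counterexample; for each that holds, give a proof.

The forward direction fails; the converse holds.

Forward direction. This fails. Under r = F, q = F, p = F, the left side is true but the right side is false.

Converse. Assume the antecedent. If r is true, the antecedent forces (r = T, q = T, p = F) or (r = T, q = T, p = T), and ((¬r → ¬p) → (¬r ∨ q)) ∨ q holds there. If r is false, ((¬r → ¬p) → (¬r ∨ q)) ∨ q reduces to true regardless of the other variables. Either way ((¬r → ¬p) → (¬r ∨ q)) ∨ q holds.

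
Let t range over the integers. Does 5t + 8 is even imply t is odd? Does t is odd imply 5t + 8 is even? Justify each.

Neither direction holds.

[⇒] This fails: t = 2 gives 5t + 8 = 18, which is even, but 2 is even, not odd.

[⇐] This also fails: t = 3 is odd, but 5t + 8 = 23 is odd, not even.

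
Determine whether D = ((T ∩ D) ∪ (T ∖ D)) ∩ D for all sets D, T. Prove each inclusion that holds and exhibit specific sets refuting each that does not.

(⊆) This inclusion fails. Take D = {1}, T = ∅; then 1 ∈ D but 1 ∉ ((T ∩ D) ∪ (T ∖ D)) ∩ D.

(⊇) Let x ∈ ((T ∩ D) ∪ (T ∖ D)) ∩ D. Then x ∈ D ∩ T, from which x ∈ D.

The sets are not equal: only the reverse inclusion holds.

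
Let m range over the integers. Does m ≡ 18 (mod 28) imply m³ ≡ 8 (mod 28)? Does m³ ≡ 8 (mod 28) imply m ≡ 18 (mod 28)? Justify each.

(⇐) This fails: take m = 2. Then 2³ = 8 ≡ 8 (mod 28), yet 2 ≡ 2 (mod 28), not 18.

(⇒) Suppose m ≡ 18 (mod 28). Write m = 28j + 18. Then (28j + 18)³ = 21952j³ + 42336j² + 27216j + 5832 = 28(784j³ + 1512j² + 972j + 208) + 8, so m³ ≡ 8 (mod 28).

Not equivalent: only (⇒) holds.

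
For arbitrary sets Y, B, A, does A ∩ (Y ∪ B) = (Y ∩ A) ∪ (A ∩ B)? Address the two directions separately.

Both inclusions hold.

Reverse inclusion. Let x ∈ (Y ∩ A) ∪ (A ∩ B). Then either x ∈ Y ∩ A and x ∉ B; or x ∈ B ∩ A and x ∉ Y; or x ∈ Y ∩ B ∩ A. In each case x ∈ A ∩ (Y ∪ B), so (Y ∩ A) ∪ (A ∩ B) ⊆ A ∩ (Y ∪ B).

Forward inclusion. Let x ∈ A ∩ (Y ∪ B). Then either x ∈ Y ∩ A and x ∉ B; or x ∈ B ∩ A and x ∉ Y; or x ∈ Y ∩ B ∩ A. In each case x ∈ (Y ∩ A) ∪ (A ∩ B), so A ∩ (Y ∪ B) ⊆ (Y ∩ A) ∪ (A ∩ B).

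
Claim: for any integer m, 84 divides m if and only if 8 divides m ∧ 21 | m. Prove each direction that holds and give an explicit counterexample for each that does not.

Only the converse holds.

[⇒] This fails: take m = 84. Certainly 84 ∣ 84, but 8 ∤ 84.

[⇐] Suppose 8 ∣ m and 21 ∣ m. Any common multiple of 8 and 21 is a multiple of their lcm; here gcd(8, 21) = 1, so lcm(8, 21) = 8·21 = 168, so 168 ∣ m. Since 84 ∣ 168, it follows that 84 ∣ m.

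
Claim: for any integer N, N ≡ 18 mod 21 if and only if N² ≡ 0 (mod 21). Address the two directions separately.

Both directions fail.

(⇒) This fails: take N = 18. Then 18 ≡ 18 (mod 21), but 18² = 324 ≡ 9 (mod 21), not 0.

(⇐) This fails: take N = 0. Then 0² = 0 ≡ 0 (mod 21), yet 0 ≡ 0 (mod 21), not 18.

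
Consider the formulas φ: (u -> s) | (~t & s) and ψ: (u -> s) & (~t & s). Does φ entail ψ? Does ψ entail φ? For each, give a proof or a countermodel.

Not equivalent: only (⇐) holds.

Forward direction. This fails. Under s = F, u = F, t = F, the left side is true but the right side is false.

Converse. Assume the antecedent. If s is true, (u -> s) | (~t & s) reduces to true regardless of the other variables. If s is false, the antecedent cannot hold. Either way (u -> s) | (~t & s) holds.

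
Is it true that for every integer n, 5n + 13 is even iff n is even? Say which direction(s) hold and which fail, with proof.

(⇒) fails and (⇐) fails.

(⇒) This fails: n = 7 gives 5n + 13 = 48, which is even, but 7 is odd, not even.

(⇐) This also fails: n = 2 is even, but 5n + 13 = 23 is odd, not even.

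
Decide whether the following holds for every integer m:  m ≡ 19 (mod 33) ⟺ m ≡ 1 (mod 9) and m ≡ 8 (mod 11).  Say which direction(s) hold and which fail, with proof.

(⇒) fails; (⇐) holds.

(⇒) This fails: m = 52 gives 52 ≡ 19 (mod 33) but 52 ≡ 7 (mod 9), so the conjunction on the right does not hold.

(⇐) Conversely, if m ≡ 1 (mod 9) and m ≡ 8 (mod 11), then by the Chinese remainder theorem m ≡ 19 (mod 99). Since 19 ≡ 19 (mod 33) and 33 ∣ 99, we get m ≡ 19 (mod 33).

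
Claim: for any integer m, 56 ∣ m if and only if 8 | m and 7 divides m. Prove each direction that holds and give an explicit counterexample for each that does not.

(⇐) Suppose 8 ∣ m and 7 ∣ m. Any common multiple of 8 and 7 is a multiple of their lcm; here gcd(8, 7) = 1, so lcm(8, 7) = 8·7 = 56, so 56 ∣ m.

(⇒) If 56 ∣ m, write m = 56q. Since 56 = 7·8, m = 8·(7q), so 8 ∣ m; and since 56 = 8·7, m = 7·(8q), so 7 ∣ m.

Both directions hold.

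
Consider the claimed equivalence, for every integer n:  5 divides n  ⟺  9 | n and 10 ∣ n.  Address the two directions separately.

(→) This fails: take n = 5. Certainly 5 ∣ 5, but 9 ∤ 5.

(←) Suppose 9 ∣ n and 10 ∣ n. Any common multiple of 9 and 10 is a multiple of their lcm; here gcd(9, 10) = 1, so lcm(9, 10) = 9·10 = 90, so 90 ∣ n. Since 5 ∣ 90, it follows that 5 ∣ n.

(⇒) fails; (⇐) holds.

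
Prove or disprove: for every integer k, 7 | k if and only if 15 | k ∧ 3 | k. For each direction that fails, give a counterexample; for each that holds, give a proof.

(→) This fails: take k = 7. Certainly 7 ∣ 7, but 15 ∤ 7.

(←) This fails: take k = 15. Both 15 ∣ 15 and 3 ∣ 15, yet 15 is not a multiple of 7 (since 15 = 2·7 + 1), so 7 ∤ 15.

Neither direction holds.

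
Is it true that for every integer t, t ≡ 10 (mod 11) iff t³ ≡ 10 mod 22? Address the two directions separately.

(⇒) fails; (⇐) holds.

(⟹) This fails: take t = 21. Then 21 ≡ 10 (mod 11), but 21³ = 9261 ≡ 21 (mod 22), not 10.

(⟸) Conversely, the residues r modulo 22 with r³ ≡ 10 (mod 22) are exactly {10}, and each is ≡ 10 (mod 11).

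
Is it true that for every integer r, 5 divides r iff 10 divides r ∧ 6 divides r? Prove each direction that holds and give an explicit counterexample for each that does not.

The forward direction fails; the converse holds.

(⟹) This fails: take r = 5. Certainly 5 ∣ 5, but 10 ∤ 5.

(⟸) Suppose 10 ∣ r and 6 ∣ r. Any common multiple of 10 and 6 is a multiple of their lcm; here lcm(10, 6) = 10·6/gcd(10, 6) = 60/2 = 30, so 30 ∣ r. Since 5 ∣ 30, it follows that 5 ∣ r.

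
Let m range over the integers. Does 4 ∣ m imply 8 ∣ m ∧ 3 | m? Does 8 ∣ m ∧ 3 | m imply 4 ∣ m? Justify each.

Only the converse holds.

Forward direction. This fails: take m = 4. Certainly 4 ∣ 4, but 8 ∤ 4.

Converse. Suppose 8 ∣ m and 3 ∣ m. Any common multiple of 8 and 3 is a multiple of their lcm; here gcd(8, 3) = 1, so lcm(8, 3) = 8·3 = 24, so 24 ∣ m. Since 4 ∣ 24, it follows that 4 ∣ m.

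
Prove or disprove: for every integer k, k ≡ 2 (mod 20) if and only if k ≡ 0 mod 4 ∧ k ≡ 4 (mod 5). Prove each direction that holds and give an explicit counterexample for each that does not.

(⟹) This fails: k = 2 gives 2 ≡ 2 (mod 20) but 2 ≡ 2 (mod 4), so the conjunction on the right does not hold.

(⟸) This fails: k = 4 satisfies both congruences on the right (4 ≡ 0 mod 4 and 4 ≡ 4 mod 5) yet 4 ≡ 4 (mod 20), not 2.

Neither implication holds.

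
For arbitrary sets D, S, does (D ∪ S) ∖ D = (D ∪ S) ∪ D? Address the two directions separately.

(⟹) Let x ∈ (D ∪ S) ∖ D. Then x ∈ S and x ∉ D, from which x ∈ (D ∪ S) ∪ D.

(⟸) This inclusion fails. Take D = {1}, S = ∅; then 1 ∈ (D ∪ S) ∪ D but 1 ∉ (D ∪ S) ∖ D.

(⊆) holds; (⊇) fails.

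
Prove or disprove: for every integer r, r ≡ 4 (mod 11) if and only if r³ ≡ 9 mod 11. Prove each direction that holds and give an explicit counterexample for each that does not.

Both directions hold; the statement is true.

(⟹) Suppose r ≡ 4 (mod 11). Write r = 11j + 4. Then (11j + 4)³ = 1331j³ + 1452j² + 528j + 64 = 11(121j³ + 132j² + 48j + 5) + 9, so r³ ≡ 9 (mod 11).

(⟸) For the converse, argue contrapositively. If r ≢ 4 (mod 11), then r is congruent to one of 0, 1, 2, 3, 5, 6, 7, 8, 9, 10 modulo 11, and these give r³ ≡ 0, 1, 8, 5, 4, 7, 2, 6, 3, 10 respectively — never 9.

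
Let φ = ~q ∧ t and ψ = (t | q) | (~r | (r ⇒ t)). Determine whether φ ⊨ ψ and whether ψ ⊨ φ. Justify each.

Only the forward implication holds.

[⇒] Assume the antecedent. If r is true, the antecedent forces (r = T, q = F, t = T), and (t | q) | (~r | (r ⇒ t)) holds there. If r is false, (t | q) | (~r | (r ⇒ t)) reduces to true regardless of the other variables. Either way (t | q) | (~r | (r ⇒ t)) holds.

[⇐] This fails. Under r = F, q = F, t = F, the left side is false but the right side is true.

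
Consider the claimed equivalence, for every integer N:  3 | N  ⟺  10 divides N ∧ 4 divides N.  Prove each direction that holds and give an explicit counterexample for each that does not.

(⇒) This fails: take N = 3. Certainly 3 ∣ 3, but 10 ∤ 3.

(⇐) This fails: take N = 20. Both 10 ∣ 20 and 4 ∣ 20, yet 20 is not a multiple of 3 (since 20 = 6·3 + 2), so 3 ∤ 20.

Neither implication holds.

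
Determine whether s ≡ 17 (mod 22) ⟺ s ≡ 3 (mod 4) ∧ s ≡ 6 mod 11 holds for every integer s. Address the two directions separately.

Not equivalent: only (⇐) holds.

Converse. If s ≡ 3 (mod 4) and s ≡ 6 (mod 11), then by the Chinese remainder theorem s ≡ 39 (mod 44). Since 39 ≡ 17 (mod 22) and 22 ∣ 44, we get s ≡ 17 (mod 22).

Forward direction. This fails: s = 17 gives 17 ≡ 17 (mod 22) but 17 ≡ 1 (mod 4), so the conjunction on the right does not hold.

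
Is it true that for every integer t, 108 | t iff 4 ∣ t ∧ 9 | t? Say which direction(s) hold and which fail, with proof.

(⇒) If 108 ∣ t, write t = 108q. Since 108 = 27·4, t = 4·(27q), so 4 ∣ t; and since 108 = 12·9, t = 9·(12q), so 9 ∣ t.

(⇐) This fails: take t = 36. Both 4 ∣ 36 and 9 ∣ 36, yet 36 is not a multiple of 108 (since 36 = 0·108 + 36), so 108 ∤ 36.

Not equivalent: only (⇒) holds.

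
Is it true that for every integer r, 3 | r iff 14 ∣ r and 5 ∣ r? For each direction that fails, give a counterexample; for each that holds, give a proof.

[⇒] This fails: take r = 3. Certainly 3 ∣ 3, but 14 ∤ 3.

[⇐] This fails: take r = 70. Both 14 ∣ 70 and 5 ∣ 70, yet 70 is not a multiple of 3 (since 70 = 23·3 + 1), so 3 ∤ 70.

Neither direction holds.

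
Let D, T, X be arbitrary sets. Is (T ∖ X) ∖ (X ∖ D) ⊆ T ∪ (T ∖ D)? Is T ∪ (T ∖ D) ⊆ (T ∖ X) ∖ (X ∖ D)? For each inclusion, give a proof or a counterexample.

The sets are not equal: only the forward inclusion holds.

(⟹) Let x ∈ (T ∖ X) ∖ (X ∖ D). Then either x ∈ T and x ∉ D, X; or x ∈ D ∩ T and x ∉ X. In each case x ∈ T ∪ (T ∖ D), so (T ∖ X) ∖ (X ∖ D) ⊆ T ∪ (T ∖ D).

(⟸) This inclusion fails. Take D = ∅, T = {1}, X = {1}; then 1 ∈ T ∪ (T ∖ D) but 1 ∉ (T ∖ X) ∖ (X ∖ D).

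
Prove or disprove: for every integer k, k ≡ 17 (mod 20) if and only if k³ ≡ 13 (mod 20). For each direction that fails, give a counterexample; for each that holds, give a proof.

The biconditional holds.

(⇒) Suppose k ≡ 17 (mod 20). Write k = 20j + 17. Then (20j + 17)³ = 8000j³ + 20400j² + 17340j + 4913 = 20(400j³ + 1020j² + 867j + 245) + 13, so k³ ≡ 13 (mod 20).

(⇐) Conversely, suppose k³ ≡ 13 (mod 20). The only residue r in {0, …, 19} with r³ ≡ 13 (mod 20) is r = 17, so k ≡ 17 (mod 20).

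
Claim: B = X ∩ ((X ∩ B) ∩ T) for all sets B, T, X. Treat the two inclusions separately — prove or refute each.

(⊆) fails; (⊇) holds.

Reverse inclusion. Let x ∈ X ∩ ((X ∩ B) ∩ T). Then x ∈ B ∩ T ∩ X, from which x ∈ B.

Forward inclusion. This inclusion fails. Take B = {1}, T = ∅, X = ∅; then 1 ∈ B but 1 ∉ X ∩ ((X ∩ B) ∩ T).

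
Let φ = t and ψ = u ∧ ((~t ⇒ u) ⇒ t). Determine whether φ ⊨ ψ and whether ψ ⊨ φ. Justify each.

(⟹) This fails. Under t = T, u = F, the left side is true but the right side is false.

(⟸) Assume the antecedent. If t is true, t reduces to true regardless of the other variables. If t is false, the antecedent cannot hold. Either way t holds.

Only the converse holds.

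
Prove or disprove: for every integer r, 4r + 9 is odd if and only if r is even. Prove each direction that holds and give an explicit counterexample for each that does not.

The forward direction fails; the converse holds.

(⇐) Suppose r is even. Since 4 is even, 4r is even for every r, so 4r + 9 has the same parity as 9, which is odd. Hence 4r + 9 is odd.

(⇒) This fails: take r = 1. Then 4r + 9 = 13, which is odd, yet r = 1 is odd, not even.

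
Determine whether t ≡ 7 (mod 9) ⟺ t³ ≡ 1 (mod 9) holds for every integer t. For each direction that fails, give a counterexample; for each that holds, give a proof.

Only the forward implication holds.

(⇒) Suppose t ≡ 7 (mod 9). Write t = 9j + 7. Then (9j + 7)³ = 729j³ + 1701j² + 1323j + 343 = 9(81j³ + 189j² + 147j + 38) + 1, so t³ ≡ 1 (mod 9).

(⇐) This fails: take t = 1. Then 1³ = 1 ≡ 1 (mod 9), yet 1 ≡ 1 (mod 9), not 7.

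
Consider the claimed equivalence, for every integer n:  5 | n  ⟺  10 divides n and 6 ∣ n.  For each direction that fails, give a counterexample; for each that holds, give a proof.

(→) This fails: take n = 5. Certainly 5 ∣ 5, but 10 ∤ 5.

(←) Suppose 10 ∣ n and 6 ∣ n. Any common multiple of 10 and 6 is a multiple of their lcm; here lcm(10, 6) = 10·6/gcd(10, 6) = 60/2 = 30, so 30 ∣ n. Since 5 ∣ 30, it follows that 5 ∣ n.

Only the reverse direction holds.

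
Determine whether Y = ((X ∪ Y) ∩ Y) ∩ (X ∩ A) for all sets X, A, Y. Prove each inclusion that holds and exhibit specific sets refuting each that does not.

(⊆) This inclusion fails. Take X = ∅, A = ∅, Y = {1}; then 1 ∈ Y but 1 ∉ ((X ∪ Y) ∩ Y) ∩ (X ∩ A).

(⊇) Let x ∈ ((X ∪ Y) ∩ Y) ∩ (X ∩ A). Then x ∈ X ∩ A ∩ Y, from which x ∈ Y.

Only the reverse inclusion holds.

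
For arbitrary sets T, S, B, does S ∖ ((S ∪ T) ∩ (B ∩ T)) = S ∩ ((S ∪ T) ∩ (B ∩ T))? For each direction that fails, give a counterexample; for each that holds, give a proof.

Neither inclusion holds.

(⊆) This inclusion fails. Take T = ∅, S = {1}, B = ∅; then 1 ∈ S ∖ ((S ∪ T) ∩ (B ∩ T)) but 1 ∉ S ∩ ((S ∪ T) ∩ (B ∩ T)).

(⊇) This inclusion fails. Take T = {1}, S = {1}, B = {1}; then 1 ∈ S ∩ ((S ∪ T) ∩ (B ∩ T)) but 1 ∉ S ∖ ((S ∪ T) ∩ (B ∩ T)).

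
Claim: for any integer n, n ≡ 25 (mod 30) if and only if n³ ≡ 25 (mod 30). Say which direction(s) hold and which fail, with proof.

(←) Suppose n³ ≡ 25 (mod 30). The only residue r in {0, …, 29} with r³ ≡ 25 (mod 30) is r = 25, so n ≡ 25 (mod 30).

(→) Suppose n ≡ 25 (mod 30). Write n = 30j + 25. Then (30j + 25)³ = 27000j³ + 67500j² + 56250j + 15625 = 30(900j³ + 2250j² + 1875j + 520) + 25, so n³ ≡ 25 (mod 30).

Equivalent; both directions hold.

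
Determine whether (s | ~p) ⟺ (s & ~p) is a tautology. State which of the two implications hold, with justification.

Forward direction. This fails. Under s = F, p = F, the left side is true but the right side is false.

Converse. Assume the antecedent. If s is true, s | ~p reduces to true regardless of the other variables. If s is false, the antecedent cannot hold. Either way s | ~p holds.

Only the reverse direction holds.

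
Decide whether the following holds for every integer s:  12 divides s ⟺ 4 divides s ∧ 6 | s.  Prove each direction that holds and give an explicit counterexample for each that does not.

Equivalent; both directions hold.

(⇒) If 12 ∣ s, write s = 12q. Since 12 = 3·4, s = 4·(3q), so 4 ∣ s; and since 12 = 2·6, s = 6·(2q), so 6 ∣ s.

(⇐) Suppose 4 ∣ s and 6 ∣ s. Any common multiple of 4 and 6 is a multiple of their lcm; here lcm(4, 6) = 4·6/gcd(4, 6) = 24/2 = 12, so 12 ∣ s.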